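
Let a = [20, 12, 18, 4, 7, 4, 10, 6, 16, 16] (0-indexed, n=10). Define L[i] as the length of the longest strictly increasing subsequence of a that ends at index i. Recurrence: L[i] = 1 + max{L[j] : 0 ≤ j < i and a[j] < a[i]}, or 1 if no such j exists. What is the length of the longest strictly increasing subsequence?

   i    0    1    2    3    4    5    6    7    8    9
a[i]   20   12   18    4    7    4   10    6   16   16
L[i]    1    1    2    1    2    1    3    2    4    4

4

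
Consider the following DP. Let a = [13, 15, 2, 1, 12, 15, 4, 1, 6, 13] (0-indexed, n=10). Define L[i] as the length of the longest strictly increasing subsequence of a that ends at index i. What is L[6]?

   i    0    1    2    3    4    5    6    7    8    9
a[i]   13   15    2    1   12   15    4    1    6   13
L[i]    1    2    1    1    2    3    2    1    3    4

2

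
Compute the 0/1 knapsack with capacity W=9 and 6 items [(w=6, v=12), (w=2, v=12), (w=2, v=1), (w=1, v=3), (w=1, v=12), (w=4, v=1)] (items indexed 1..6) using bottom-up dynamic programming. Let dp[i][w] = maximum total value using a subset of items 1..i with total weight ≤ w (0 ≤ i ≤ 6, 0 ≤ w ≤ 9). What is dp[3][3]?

i\w   0   1   2   3   4   5   6   7   8   9
  0   0   0   0   0   0   0   0   0   0   0
  1   0   0   0   0   0   0  12  12  12  12
  2   0   0  12  12  12  12  12  12  24  24
  3   0   0  12  12  13  13  13  13  24  24
  4   0   3  12  15  15  16  16  16  24  27
  5   0  12  15  24  27  27  28  28  28  36
  6   0  12  15  24  27  27  28  28  28  36

12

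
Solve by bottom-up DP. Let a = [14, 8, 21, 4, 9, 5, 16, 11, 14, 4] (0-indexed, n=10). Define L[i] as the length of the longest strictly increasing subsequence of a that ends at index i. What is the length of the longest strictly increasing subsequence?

4

   i    0    1    2    3    4    5    6    7    8    9
a[i]   14    8   21    4    9    5   16   11   14    4
L[i]    1    1    2    1    2    2    3    3    4    1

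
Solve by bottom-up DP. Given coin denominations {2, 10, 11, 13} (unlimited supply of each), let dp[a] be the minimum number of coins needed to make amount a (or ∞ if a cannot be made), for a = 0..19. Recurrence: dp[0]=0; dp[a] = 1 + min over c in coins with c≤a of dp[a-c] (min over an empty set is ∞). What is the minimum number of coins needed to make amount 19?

 a  0  1  2  3  4  5  6  7  8  9 10 11 12 13 14 15 16 17 18 19
dp  0  -  1  -  2  -  3  -  4  -  1  1  2  1  3  2  4  3  5  4
(- denotes ∞ / unreachable)

4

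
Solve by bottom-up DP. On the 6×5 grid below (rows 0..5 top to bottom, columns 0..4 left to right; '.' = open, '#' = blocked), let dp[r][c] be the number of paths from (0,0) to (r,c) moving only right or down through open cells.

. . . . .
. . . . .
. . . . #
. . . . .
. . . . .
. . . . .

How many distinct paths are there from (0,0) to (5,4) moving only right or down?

r\c   0   1   2   3   4
  0   1   1   1   1   1
  1   1   2   3   4   5
  2   1   3   6  10   0
  3   1   4  10  20  20
  4   1   5  15  35  55
  5   1   6  21  56 111

111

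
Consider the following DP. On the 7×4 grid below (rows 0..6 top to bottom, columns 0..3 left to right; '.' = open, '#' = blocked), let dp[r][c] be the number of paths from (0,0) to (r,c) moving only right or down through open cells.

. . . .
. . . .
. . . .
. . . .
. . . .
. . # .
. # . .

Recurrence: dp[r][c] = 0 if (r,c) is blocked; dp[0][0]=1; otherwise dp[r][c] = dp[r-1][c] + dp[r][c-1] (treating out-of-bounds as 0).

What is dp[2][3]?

r\c   0   1   2   3
  0   1   1   1   1
  1   1   2   3   4
  2   1   3   6  10
  3   1   4  10  20
  4   1   5  15  35
  5   1   6   0  35
  6   1   0   0  35

10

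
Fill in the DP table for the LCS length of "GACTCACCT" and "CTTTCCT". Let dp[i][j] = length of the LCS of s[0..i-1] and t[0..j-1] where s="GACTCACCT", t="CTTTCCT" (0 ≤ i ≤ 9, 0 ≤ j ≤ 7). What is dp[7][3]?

   ''  C  T  T  T  C  C  T
''  0  0  0  0  0  0  0  0
 G  0  0  0  0  0  0  0  0
 A  0  0  0  0  0  0  0  0
 C  0  1  1  1  1  1  1  1
 T  0  1  2  2  2  2  2  2
 C  0  1  2  2  2  3  3  3
 A  0  1  2  2  2  3  3  3
 C  0  1  2  2  2  3  4  4
 C  0  1  2  2  2  3  4  4
 T  0  1  2  3  3  3  4  5

2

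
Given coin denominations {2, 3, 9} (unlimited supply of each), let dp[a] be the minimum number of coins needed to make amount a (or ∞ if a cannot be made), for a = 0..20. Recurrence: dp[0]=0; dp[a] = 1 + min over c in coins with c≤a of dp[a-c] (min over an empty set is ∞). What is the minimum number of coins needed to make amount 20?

 a  0  1  2  3  4  5  6  7  8  9 10 11 12 13 14 15 16 17 18 19 20
dp  0  -  1  1  2  2  2  3  3  1  4  2  2  3  3  3  4  4  2  5  3
(- denotes ∞ / unreachable)

3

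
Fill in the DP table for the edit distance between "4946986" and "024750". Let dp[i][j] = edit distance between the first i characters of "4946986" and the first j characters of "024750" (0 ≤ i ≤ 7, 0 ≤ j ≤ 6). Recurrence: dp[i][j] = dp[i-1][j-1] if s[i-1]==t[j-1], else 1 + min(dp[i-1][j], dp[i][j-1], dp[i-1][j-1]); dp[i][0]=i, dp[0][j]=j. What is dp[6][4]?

5

   ''  0  2  4  7  5  0
''  0  1  2  3  4  5  6
 4  1  1  2  2  3  4  5
 9  2  2  2  3  3  4  5
 4  3  3  3  2  3  4  5
 6  4  4  4  3  3  4  5
 9  5  5  5  4  4  4  5
 8  6  6  6  5  5  5  5
 6  7  7  7  6  6  6  6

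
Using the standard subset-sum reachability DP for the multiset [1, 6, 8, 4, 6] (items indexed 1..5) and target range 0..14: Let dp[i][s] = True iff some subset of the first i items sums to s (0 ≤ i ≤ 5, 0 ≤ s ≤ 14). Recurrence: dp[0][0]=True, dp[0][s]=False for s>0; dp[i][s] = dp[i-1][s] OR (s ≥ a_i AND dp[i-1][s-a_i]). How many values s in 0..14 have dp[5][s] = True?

i\s   0   1   2   3   4   5   6   7   8   9  10  11  12  13  14
  0   T   F   F   F   F   F   F   F   F   F   F   F   F   F   F
  1   T   T   F   F   F   F   F   F   F   F   F   F   F   F   F
  2   T   T   F   F   F   F   T   T   F   F   F   F   F   F   F
  3   T   T   F   F   F   F   T   T   T   T   F   F   F   F   T
  4   T   T   F   F   T   T   T   T   T   T   T   T   T   T   T
  5   T   T   F   F   T   T   T   T   T   T   T   T   T   T   T

13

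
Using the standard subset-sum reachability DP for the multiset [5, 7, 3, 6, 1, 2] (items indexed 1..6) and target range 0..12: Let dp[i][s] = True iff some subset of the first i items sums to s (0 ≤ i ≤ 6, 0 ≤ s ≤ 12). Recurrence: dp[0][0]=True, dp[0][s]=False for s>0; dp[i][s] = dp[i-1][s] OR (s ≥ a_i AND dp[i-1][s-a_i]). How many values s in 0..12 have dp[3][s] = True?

i\s   0   1   2   3   4   5   6   7   8   9  10  11  12
  0   T   F   F   F   F   F   F   F   F   F   F   F   F
  1   T   F   F   F   F   T   F   F   F   F   F   F   F
  2   T   F   F   F   F   T   F   T   F   F   F   F   T
  3   T   F   F   T   F   T   F   T   T   F   T   F   T
  4   T   F   F   T   F   T   T   T   T   T   T   T   T
  5   T   T   F   T   T   T   T   T   T   T   T   T   T
  6   T   T   T   T   T   T   T   T   T   T   T   T   T

7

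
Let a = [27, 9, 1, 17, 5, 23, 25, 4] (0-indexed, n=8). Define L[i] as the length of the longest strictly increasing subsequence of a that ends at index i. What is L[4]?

   i    0    1    2    3    4    5    6    7
a[i]   27    9    1   17    5   23   25    4
L[i]    1    1    1    2    2    3    4    2

2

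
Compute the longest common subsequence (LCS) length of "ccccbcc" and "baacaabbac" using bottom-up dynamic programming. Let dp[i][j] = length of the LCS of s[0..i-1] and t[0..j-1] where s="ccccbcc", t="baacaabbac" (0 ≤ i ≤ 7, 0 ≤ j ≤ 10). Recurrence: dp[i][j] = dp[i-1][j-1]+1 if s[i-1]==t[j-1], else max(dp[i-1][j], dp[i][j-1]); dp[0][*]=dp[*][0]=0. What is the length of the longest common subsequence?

   ''  b  a  a  c  a  a  b  b  a  c
''  0  0  0  0  0  0  0  0  0  0  0
 c  0  0  0  0  1  1  1  1  1  1  1
 c  0  0  0  0  1  1  1  1  1  1  2
 c  0  0  0  0  1  1  1  1  1  1  2
 c  0  0  0  0  1  1  1  1  1  1  2
 b  0  1  1  1  1  1  1  2  2  2  2
 c  0  1  1  1  2  2  2  2  2  2  3
 c  0  1  1  1  2  2  2  2  2  2  3

3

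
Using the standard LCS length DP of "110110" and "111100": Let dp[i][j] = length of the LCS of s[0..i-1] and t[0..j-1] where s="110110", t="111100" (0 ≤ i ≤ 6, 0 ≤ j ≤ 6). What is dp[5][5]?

   ''  1  1  1  1  0  0
''  0  0  0  0  0  0  0
 1  0  1  1  1  1  1  1
 1  0  1  2  2  2  2  2
 0  0  1  2  2  2  3  3
 1  0  1  2  3  3  3  3
 1  0  1  2  3  4  4  4
 0  0  1  2  3  4  5  5

4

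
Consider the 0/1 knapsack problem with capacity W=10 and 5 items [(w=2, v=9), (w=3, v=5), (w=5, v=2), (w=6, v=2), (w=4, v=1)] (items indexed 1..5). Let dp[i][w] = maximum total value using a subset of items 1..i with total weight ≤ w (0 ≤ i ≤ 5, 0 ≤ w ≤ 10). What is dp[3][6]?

i\w   0   1   2   3   4   5   6   7   8   9  10
  0   0   0   0   0   0   0   0   0   0   0   0
  1   0   0   9   9   9   9   9   9   9   9   9
  2   0   0   9   9   9  14  14  14  14  14  14
  3   0   0   9   9   9  14  14  14  14  14  16
  4   0   0   9   9   9  14  14  14  14  14  16
  5   0   0   9   9   9  14  14  14  14  15  16

14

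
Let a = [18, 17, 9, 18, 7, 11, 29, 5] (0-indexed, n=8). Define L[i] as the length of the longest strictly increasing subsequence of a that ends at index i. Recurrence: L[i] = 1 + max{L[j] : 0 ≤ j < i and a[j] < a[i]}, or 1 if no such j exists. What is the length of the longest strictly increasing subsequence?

   i    0    1    2    3    4    5    6    7
a[i]   18   17    9   18    7   11   29    5
L[i]    1    1    1    2    1    2    3    1

3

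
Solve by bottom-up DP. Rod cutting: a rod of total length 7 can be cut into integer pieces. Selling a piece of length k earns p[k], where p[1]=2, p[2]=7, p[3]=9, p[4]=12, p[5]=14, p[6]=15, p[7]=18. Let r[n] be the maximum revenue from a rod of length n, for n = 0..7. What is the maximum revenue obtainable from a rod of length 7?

23

   n    0    1    2    3    4    5    6    7
r[n]    0    2    7    9   14   16   21   23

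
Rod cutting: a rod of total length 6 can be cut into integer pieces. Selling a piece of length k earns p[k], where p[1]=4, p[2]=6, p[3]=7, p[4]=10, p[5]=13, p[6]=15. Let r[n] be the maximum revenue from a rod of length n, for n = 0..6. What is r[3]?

12

   n    0    1    2    3    4    5    6
r[n]    0    4    8   12   16   20   24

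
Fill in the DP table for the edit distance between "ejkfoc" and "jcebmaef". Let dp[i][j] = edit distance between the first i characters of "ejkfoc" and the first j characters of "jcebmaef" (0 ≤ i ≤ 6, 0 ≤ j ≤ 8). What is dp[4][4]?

   ''  j  c  e  b  m  a  e  f
''  0  1  2  3  4  5  6  7  8
 e  1  1  2  2  3  4  5  6  7
 j  2  1  2  3  3  4  5  6  7
 k  3  2  2  3  4  4  5  6  7
 f  4  3  3  3  4  5  5  6  6
 o  5  4  4  4  4  5  6  6  7
 c  6  5  4  5  5  5  6  7  7

4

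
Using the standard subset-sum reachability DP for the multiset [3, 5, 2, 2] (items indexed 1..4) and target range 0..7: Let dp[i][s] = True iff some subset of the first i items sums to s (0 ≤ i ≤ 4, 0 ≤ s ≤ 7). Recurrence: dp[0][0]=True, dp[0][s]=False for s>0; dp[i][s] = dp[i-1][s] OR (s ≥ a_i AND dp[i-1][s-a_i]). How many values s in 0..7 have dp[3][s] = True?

i\s   0   1   2   3   4   5   6   7
  0   T   F   F   F   F   F   F   F
  1   T   F   F   T   F   F   F   F
  2   T   F   F   T   F   T   F   F
  3   T   F   T   T   F   T   F   T
  4   T   F   T   T   T   T   F   T

5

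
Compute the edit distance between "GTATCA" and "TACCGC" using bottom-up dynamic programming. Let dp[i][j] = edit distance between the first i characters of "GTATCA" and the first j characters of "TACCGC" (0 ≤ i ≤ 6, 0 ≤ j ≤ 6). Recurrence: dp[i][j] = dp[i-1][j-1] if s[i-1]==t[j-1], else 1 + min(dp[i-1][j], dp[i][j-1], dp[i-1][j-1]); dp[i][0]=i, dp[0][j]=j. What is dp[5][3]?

   ''  T  A  C  C  G  C
''  0  1  2  3  4  5  6
 G  1  1  2  3  4  4  5
 T  2  1  2  3  4  5  5
 A  3  2  1  2  3  4  5
 T  4  3  2  2  3  4  5
 C  5  4  3  2  2  3  4
 A  6  5  4  3  3  3  4

2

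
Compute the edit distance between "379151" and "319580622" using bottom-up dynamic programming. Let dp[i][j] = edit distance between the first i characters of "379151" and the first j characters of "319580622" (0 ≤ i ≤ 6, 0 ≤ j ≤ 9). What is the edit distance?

7

   ''  3  1  9  5  8  0  6  2  2
''  0  1  2  3  4  5  6  7  8  9
 3  1  0  1  2  3  4  5  6  7  8
 7  2  1  1  2  3  4  5  6  7  8
 9  3  2  2  1  2  3  4  5  6  7
 1  4  3  2  2  2  3  4  5  6  7
 5  5  4  3  3  2  3  4  5  6  7
 1  6  5  4  4  3  3  4  5  6  7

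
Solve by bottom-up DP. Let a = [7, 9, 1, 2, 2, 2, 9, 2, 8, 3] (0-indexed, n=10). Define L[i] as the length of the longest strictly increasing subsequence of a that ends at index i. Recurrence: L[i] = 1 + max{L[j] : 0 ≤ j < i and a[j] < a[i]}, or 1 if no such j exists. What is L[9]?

   i    0    1    2    3    4    5    6    7    8    9
a[i]    7    9    1    2    2    2    9    2    8    3
L[i]    1    2    1    2    2    2    3    2    3    3

3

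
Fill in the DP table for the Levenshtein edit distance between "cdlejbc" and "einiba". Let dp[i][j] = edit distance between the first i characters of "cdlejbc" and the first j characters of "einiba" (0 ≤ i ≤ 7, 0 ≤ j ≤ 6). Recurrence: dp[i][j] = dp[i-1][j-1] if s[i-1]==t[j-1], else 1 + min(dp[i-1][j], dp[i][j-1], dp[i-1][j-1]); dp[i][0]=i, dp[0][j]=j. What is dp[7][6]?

   ''  e  i  n  i  b  a
''  0  1  2  3  4  5  6
 c  1  1  2  3  4  5  6
 d  2  2  2  3  4  5  6
 l  3  3  3  3  4  5  6
 e  4  3  4  4  4  5  6
 j  5  4  4  5  5  5  6
 b  6  5  5  5  6  5  6
 c  7  6  6  6  6  6  6

6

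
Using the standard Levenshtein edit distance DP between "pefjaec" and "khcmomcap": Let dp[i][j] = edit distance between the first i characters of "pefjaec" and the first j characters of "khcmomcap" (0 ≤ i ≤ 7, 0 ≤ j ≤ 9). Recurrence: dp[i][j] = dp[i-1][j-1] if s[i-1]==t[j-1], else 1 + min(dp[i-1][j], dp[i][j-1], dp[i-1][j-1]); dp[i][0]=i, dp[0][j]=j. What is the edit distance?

   ''  k  h  c  m  o  m  c  a  p
''  0  1  2  3  4  5  6  7  8  9
 p  1  1  2  3  4  5  6  7  8  8
 e  2  2  2  3  4  5  6  7  8  9
 f  3  3  3  3  4  5  6  7  8  9
 j  4  4  4  4  4  5  6  7  8  9
 a  5  5  5  5  5  5  6  7  7  8
 e  6  6  6  6  6  6  6  7  8  8
 c  7  7  7  6  7  7  7  6  7  8

8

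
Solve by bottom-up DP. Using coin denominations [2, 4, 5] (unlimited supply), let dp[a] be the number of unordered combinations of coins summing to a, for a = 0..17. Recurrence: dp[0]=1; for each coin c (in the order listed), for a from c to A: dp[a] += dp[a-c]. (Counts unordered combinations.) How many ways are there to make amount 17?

after  coin     0     1     2     3     4     5     6     7     8     9    10    11    12    13    14    15    16    17
          2     1     0     1     0     1     0     1     0     1     0     1     0     1     0     1     0     1     0
          4     1     0     1     0     2     0     2     0     3     0     3     0     4     0     4     0     5     0
          5     1     0     1     0     2     1     2     1     3     2     4     2     5     3     6     4     7     5

5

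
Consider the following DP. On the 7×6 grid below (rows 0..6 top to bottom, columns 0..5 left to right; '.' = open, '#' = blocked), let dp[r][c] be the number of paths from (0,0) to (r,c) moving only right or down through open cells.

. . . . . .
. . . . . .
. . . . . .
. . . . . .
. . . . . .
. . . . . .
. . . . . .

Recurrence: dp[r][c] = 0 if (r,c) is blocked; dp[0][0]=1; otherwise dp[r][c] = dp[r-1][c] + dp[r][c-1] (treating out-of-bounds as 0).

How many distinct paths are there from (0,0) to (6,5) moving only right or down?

r\c   0   1   2   3   4   5
  0   1   1   1   1   1   1
  1   1   2   3   4   5   6
  2   1   3   6  10  15  21
  3   1   4  10  20  35  56
  4   1   5  15  35  70 126
  5   1   6  21  56 126 252
  6   1   7  28  84 210 462

462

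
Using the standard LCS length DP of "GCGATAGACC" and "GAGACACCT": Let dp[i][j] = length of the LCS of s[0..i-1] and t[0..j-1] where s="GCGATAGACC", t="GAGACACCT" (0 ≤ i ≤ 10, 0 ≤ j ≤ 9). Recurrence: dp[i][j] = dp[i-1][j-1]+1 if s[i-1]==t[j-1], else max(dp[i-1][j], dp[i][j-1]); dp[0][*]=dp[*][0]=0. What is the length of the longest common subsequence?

   ''  G  A  G  A  C  A  C  C  T
''  0  0  0  0  0  0  0  0  0  0
 G  0  1  1  1  1  1  1  1  1  1
 C  0  1  1  1  1  2  2  2  2  2
 G  0  1  1  2  2  2  2  2  2  2
 A  0  1  2  2  3  3  3  3  3  3
 T  0  1  2  2  3  3  3  3  3  4
 A  0  1  2  2  3  3  4  4  4  4
 G  0  1  2  3  3  3  4  4  4  4
 A  0  1  2  3  4  4  4  4  4  4
 C  0  1  2  3  4  5  5  5  5  5
 C  0  1  2  3  4  5  5  6  6  6

6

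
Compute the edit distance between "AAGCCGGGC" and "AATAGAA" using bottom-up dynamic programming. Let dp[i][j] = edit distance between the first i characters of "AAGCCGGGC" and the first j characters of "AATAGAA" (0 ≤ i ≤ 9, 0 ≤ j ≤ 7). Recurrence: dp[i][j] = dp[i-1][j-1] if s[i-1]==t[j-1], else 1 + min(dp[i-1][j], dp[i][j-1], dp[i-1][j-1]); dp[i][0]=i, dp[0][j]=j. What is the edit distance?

   ''  A  A  T  A  G  A  A
''  0  1  2  3  4  5  6  7
 A  1  0  1  2  3  4  5  6
 A  2  1  0  1  2  3  4  5
 G  3  2  1  1  2  2  3  4
 C  4  3  2  2  2  3  3  4
 C  5  4  3  3  3  3  4  4
 G  6  5  4  4  4  3  4  5
 G  7  6  5  5  5  4  4  5
 G  8  7  6  6  6  5  5  5
 C  9  8  7  7  7  6  6  6

6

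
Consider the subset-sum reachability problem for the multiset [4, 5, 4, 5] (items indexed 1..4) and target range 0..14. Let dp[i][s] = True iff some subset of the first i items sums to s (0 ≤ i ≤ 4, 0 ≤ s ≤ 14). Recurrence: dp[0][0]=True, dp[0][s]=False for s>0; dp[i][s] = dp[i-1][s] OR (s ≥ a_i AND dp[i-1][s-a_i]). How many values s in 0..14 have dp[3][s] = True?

6

i\s   0   1   2   3   4   5   6   7   8   9  10  11  12  13  14
  0   T   F   F   F   F   F   F   F   F   F   F   F   F   F   F
  1   T   F   F   F   T   F   F   F   F   F   F   F   F   F   F
  2   T   F   F   F   T   T   F   F   F   T   F   F   F   F   F
  3   T   F   F   F   T   T   F   F   T   T   F   F   F   T   F
  4   T   F   F   F   T   T   F   F   T   T   T   F   F   T   T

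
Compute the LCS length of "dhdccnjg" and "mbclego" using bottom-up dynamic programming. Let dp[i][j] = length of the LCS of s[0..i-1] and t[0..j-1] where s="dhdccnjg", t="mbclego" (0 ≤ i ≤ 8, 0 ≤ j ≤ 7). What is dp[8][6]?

   ''  m  b  c  l  e  g  o
''  0  0  0  0  0  0  0  0
 d  0  0  0  0  0  0  0  0
 h  0  0  0  0  0  0  0  0
 d  0  0  0  0  0  0  0  0
 c  0  0  0  1  1  1  1  1
 c  0  0  0  1  1  1  1  1
 n  0  0  0  1  1  1  1  1
 j  0  0  0  1  1  1  1  1
 g  0  0  0  1  1  1  2  2

2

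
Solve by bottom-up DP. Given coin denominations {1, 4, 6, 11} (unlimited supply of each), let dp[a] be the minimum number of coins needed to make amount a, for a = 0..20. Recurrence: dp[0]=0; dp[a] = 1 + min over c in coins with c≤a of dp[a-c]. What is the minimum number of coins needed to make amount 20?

 a  0  1  2  3  4  5  6  7  8  9 10 11 12 13 14 15 16 17 18 19 20
dp  0  1  2  3  1  2  1  2  2  3  2  1  2  3  3  2  3  2  3  3  4

4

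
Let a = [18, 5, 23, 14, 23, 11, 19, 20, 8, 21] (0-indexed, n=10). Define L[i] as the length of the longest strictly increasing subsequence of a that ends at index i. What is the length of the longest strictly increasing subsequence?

5

   i    0    1    2    3    4    5    6    7    8    9
a[i]   18    5   23   14   23   11   19   20    8   21
L[i]    1    1    2    2    3    2    3    4    2    5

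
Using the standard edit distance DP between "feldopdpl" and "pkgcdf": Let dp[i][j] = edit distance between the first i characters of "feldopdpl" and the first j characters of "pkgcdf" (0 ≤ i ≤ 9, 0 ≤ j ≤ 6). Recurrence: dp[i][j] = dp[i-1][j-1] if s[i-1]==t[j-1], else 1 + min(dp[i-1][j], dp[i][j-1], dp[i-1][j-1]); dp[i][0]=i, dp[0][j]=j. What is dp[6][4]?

   ''  p  k  g  c  d  f
''  0  1  2  3  4  5  6
 f  1  1  2  3  4  5  5
 e  2  2  2  3  4  5  6
 l  3  3  3  3  4  5  6
 d  4  4  4  4  4  4  5
 o  5  5  5  5  5  5  5
 p  6  5  6  6  6  6  6
 d  7  6  6  7  7  6  7
 p  8  7  7  7  8  7  7
 l  9  8  8  8  8  8  8

6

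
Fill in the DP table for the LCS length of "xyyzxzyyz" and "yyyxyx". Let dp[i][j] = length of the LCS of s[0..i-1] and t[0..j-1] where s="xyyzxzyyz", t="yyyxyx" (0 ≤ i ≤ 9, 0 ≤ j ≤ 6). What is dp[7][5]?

4

   ''  y  y  y  x  y  x
''  0  0  0  0  0  0  0
 x  0  0  0  0  1  1  1
 y  0  1  1  1  1  2  2
 y  0  1  2  2  2  2  2
 z  0  1  2  2  2  2  2
 x  0  1  2  2  3  3  3
 z  0  1  2  2  3  3  3
 y  0  1  2  3  3  4  4
 y  0  1  2  3  3  4  4
 z  0  1  2  3  3  4  4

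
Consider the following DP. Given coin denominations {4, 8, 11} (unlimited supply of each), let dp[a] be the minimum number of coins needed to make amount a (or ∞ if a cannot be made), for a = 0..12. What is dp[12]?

 a  0  1  2  3  4  5  6  7  8  9 10 11 12
dp  0  -  -  -  1  -  -  -  1  -  -  1  2
(- denotes ∞ / unreachable)

2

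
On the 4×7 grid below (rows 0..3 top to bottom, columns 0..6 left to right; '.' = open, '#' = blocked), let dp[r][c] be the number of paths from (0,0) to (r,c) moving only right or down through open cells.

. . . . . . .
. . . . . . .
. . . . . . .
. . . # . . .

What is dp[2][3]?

10

r\c   0   1   2   3   4   5   6
  0   1   1   1   1   1   1   1
  1   1   2   3   4   5   6   7
  2   1   3   6  10  15  21  28
  3   1   4  10   0  15  36  64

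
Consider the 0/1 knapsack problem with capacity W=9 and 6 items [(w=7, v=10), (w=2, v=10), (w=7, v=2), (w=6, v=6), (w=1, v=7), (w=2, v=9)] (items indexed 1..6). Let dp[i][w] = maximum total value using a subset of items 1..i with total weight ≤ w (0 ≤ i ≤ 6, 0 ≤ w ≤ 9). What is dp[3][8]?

i\w   0   1   2   3   4   5   6   7   8   9
  0   0   0   0   0   0   0   0   0   0   0
  1   0   0   0   0   0   0   0  10  10  10
  2   0   0  10  10  10  10  10  10  10  20
  3   0   0  10  10  10  10  10  10  10  20
  4   0   0  10  10  10  10  10  10  16  20
  5   0   7  10  17  17  17  17  17  17  23
  6   0   7  10  17  19  26  26  26  26  26

10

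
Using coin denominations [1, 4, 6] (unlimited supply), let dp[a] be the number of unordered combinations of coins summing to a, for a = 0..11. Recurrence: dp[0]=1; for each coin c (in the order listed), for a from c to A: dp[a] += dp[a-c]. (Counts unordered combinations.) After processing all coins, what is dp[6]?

after  coin     0     1     2     3     4     5     6     7     8     9    10    11
          1     1     1     1     1     1     1     1     1     1     1     1     1
          4     1     1     1     1     2     2     2     2     3     3     3     3
          6     1     1     1     1     2     2     3     3     4     4     5     5

3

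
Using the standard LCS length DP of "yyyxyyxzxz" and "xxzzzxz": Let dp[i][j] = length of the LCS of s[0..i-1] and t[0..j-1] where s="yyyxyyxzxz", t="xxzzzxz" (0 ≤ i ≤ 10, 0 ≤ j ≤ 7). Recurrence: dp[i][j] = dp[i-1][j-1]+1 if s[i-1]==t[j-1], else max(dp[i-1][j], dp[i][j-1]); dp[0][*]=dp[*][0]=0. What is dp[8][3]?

   ''  x  x  z  z  z  x  z
''  0  0  0  0  0  0  0  0
 y  0  0  0  0  0  0  0  0
 y  0  0  0  0  0  0  0  0
 y  0  0  0  0  0  0  0  0
 x  0  1  1  1  1  1  1  1
 y  0  1  1  1  1  1  1  1
 y  0  1  1  1  1  1  1  1
 x  0  1  2  2  2  2  2  2
 z  0  1  2  3  3  3  3  3
 x  0  1  2  3  3  3  4  4
 z  0  1  2  3  4  4  4  5

3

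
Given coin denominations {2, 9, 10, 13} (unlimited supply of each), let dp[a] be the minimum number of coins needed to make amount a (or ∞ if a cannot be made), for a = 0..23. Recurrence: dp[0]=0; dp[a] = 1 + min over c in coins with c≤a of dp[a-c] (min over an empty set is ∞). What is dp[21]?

3

 a  0  1  2  3  4  5  6  7  8  9 10 11 12 13 14 15 16 17 18 19 20 21 22 23
dp  0  -  1  -  2  -  3  -  4  1  1  2  2  1  3  2  4  3  2  2  2  3  2  2
(- denotes ∞ / unreachable)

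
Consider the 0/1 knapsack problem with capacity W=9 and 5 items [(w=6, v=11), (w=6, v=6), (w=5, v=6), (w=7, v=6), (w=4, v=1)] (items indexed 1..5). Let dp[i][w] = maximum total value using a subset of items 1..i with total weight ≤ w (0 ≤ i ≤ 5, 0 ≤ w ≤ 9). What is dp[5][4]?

i\w   0   1   2   3   4   5   6   7   8   9
  0   0   0   0   0   0   0   0   0   0   0
  1   0   0   0   0   0   0  11  11  11  11
  2   0   0   0   0   0   0  11  11  11  11
  3   0   0   0   0   0   6  11  11  11  11
  4   0   0   0   0   0   6  11  11  11  11
  5   0   0   0   0   1   6  11  11  11  11

1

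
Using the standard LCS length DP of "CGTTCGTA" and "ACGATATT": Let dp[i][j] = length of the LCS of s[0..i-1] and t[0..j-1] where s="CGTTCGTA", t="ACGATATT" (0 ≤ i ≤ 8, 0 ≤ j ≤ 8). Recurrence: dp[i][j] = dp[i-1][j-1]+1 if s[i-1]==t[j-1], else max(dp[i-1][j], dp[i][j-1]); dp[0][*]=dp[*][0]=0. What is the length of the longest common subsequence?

5

   ''  A  C  G  A  T  A  T  T
''  0  0  0  0  0  0  0  0  0
 C  0  0  1  1  1  1  1  1  1
 G  0  0  1  2  2  2  2  2  2
 T  0  0  1  2  2  3  3  3  3
 T  0  0  1  2  2  3  3  4  4
 C  0  0  1  2  2  3  3  4  4
 G  0  0  1  2  2  3  3  4  4
 T  0  0  1  2  2  3  3  4  5
 A  0  1  1  2  3  3  4  4  5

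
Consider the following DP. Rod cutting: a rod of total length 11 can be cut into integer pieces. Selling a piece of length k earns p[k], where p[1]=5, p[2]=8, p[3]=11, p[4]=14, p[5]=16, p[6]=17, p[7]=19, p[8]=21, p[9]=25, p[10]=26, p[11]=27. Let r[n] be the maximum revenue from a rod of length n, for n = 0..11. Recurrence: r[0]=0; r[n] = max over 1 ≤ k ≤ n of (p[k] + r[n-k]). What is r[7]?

35

   n    0    1    2    3    4    5    6    7    8    9   10   11
r[n]    0    5   10   15   20   25   30   35   40   45   50   55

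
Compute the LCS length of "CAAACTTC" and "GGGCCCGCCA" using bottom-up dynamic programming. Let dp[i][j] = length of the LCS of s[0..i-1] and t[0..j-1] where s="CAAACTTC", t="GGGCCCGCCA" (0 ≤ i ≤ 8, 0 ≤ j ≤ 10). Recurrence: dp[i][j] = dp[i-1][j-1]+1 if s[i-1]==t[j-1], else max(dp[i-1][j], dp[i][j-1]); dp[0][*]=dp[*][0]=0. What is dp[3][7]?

1

   ''  G  G  G  C  C  C  G  C  C  A
''  0  0  0  0  0  0  0  0  0  0  0
 C  0  0  0  0  1  1  1  1  1  1  1
 A  0  0  0  0  1  1  1  1  1  1  2
 A  0  0  0  0  1  1  1  1  1  1  2
 A  0  0  0  0  1  1  1  1  1  1  2
 C  0  0  0  0  1  2  2  2  2  2  2
 T  0  0  0  0  1  2  2  2  2  2  2
 T  0  0  0  0  1  2  2  2  2  2  2
 C  0  0  0  0  1  2  3  3  3  3  3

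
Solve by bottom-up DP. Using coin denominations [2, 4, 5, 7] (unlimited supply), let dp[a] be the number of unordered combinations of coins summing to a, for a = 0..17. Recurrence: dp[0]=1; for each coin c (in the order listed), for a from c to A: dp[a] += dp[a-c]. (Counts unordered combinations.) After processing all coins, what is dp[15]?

7

after  coin     0     1     2     3     4     5     6     7     8     9    10    11    12    13    14    15    16    17
          2     1     0     1     0     1     0     1     0     1     0     1     0     1     0     1     0     1     0
          4     1     0     1     0     2     0     2     0     3     0     3     0     4     0     4     0     5     0
          5     1     0     1     0     2     1     2     1     3     2     4     2     5     3     6     4     7     5
          7     1     0     1     0     2     1     2     2     3     3     4     4     6     5     8     7    10     9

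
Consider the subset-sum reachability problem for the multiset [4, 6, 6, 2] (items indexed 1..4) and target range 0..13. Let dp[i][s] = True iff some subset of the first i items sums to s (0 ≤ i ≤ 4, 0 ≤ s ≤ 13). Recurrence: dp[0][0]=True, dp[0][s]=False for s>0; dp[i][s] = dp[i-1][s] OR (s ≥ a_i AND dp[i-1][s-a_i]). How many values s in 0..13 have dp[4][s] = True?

i\s   0   1   2   3   4   5   6   7   8   9  10  11  12  13
  0   T   F   F   F   F   F   F   F   F   F   F   F   F   F
  1   T   F   F   F   T   F   F   F   F   F   F   F   F   F
  2   T   F   F   F   T   F   T   F   F   F   T   F   F   F
  3   T   F   F   F   T   F   T   F   F   F   T   F   T   F
  4   T   F   T   F   T   F   T   F   T   F   T   F   T   F

7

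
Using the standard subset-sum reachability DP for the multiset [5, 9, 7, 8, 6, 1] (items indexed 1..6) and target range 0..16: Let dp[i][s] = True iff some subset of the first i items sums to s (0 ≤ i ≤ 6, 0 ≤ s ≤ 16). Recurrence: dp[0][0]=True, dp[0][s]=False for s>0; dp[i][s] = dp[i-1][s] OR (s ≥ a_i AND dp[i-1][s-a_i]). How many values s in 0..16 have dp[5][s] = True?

i\s   0   1   2   3   4   5   6   7   8   9  10  11  12  13  14  15  16
  0   T   F   F   F   F   F   F   F   F   F   F   F   F   F   F   F   F
  1   T   F   F   F   F   T   F   F   F   F   F   F   F   F   F   F   F
  2   T   F   F   F   F   T   F   F   F   T   F   F   F   F   T   F   F
  3   T   F   F   F   F   T   F   T   F   T   F   F   T   F   T   F   T
  4   T   F   F   F   F   T   F   T   T   T   F   F   T   T   T   T   T
  5   T   F   F   F   F   T   T   T   T   T   F   T   T   T   T   T   T
  6   T   T   F   F   F   T   T   T   T   T   T   T   T   T   T   T   T

12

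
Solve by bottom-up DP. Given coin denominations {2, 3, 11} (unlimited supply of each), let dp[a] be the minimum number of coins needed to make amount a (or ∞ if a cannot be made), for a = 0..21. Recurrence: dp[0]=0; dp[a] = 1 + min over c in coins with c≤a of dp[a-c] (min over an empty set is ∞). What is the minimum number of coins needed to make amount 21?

 a  0  1  2  3  4  5  6  7  8  9 10 11 12 13 14 15 16 17 18 19 20 21
dp  0  -  1  1  2  2  2  3  3  3  4  1  4  2  2  3  3  3  4  4  4  5
(- denotes ∞ / unreachable)

5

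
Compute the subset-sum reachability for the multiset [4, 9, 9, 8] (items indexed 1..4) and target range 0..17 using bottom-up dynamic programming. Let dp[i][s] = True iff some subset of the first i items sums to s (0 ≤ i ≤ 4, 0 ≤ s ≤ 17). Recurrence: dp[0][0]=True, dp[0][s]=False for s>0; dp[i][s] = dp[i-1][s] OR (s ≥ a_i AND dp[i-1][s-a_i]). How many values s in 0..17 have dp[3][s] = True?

i\s   0   1   2   3   4   5   6   7   8   9  10  11  12  13  14  15  16  17
  0   T   F   F   F   F   F   F   F   F   F   F   F   F   F   F   F   F   F
  1   T   F   F   F   T   F   F   F   F   F   F   F   F   F   F   F   F   F
  2   T   F   F   F   T   F   F   F   F   T   F   F   F   T   F   F   F   F
  3   T   F   F   F   T   F   F   F   F   T   F   F   F   T   F   F   F   F
  4   T   F   F   F   T   F   F   F   T   T   F   F   T   T   F   F   F   T

4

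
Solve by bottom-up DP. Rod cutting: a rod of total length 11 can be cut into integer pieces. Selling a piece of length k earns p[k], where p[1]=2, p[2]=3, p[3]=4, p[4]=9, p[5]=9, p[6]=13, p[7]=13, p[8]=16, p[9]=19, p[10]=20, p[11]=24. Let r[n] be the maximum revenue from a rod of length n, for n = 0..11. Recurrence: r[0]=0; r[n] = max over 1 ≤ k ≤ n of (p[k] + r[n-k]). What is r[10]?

22

   n    0    1    2    3    4    5    6    7    8    9   10   11
r[n]    0    2    4    6    9   11   13   15   18   20   22   24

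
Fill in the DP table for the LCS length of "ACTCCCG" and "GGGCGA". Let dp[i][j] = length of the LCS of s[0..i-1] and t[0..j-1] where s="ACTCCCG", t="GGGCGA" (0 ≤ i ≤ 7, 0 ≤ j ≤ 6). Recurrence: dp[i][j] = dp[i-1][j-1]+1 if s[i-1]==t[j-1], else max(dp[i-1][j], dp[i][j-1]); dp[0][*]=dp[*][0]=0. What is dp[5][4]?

   ''  G  G  G  C  G  A
''  0  0  0  0  0  0  0
 A  0  0  0  0  0  0  1
 C  0  0  0  0  1  1  1
 T  0  0  0  0  1  1  1
 C  0  0  0  0  1  1  1
 C  0  0  0  0  1  1  1
 C  0  0  0  0  1  1  1
 G  0  1  1  1  1  2  2

1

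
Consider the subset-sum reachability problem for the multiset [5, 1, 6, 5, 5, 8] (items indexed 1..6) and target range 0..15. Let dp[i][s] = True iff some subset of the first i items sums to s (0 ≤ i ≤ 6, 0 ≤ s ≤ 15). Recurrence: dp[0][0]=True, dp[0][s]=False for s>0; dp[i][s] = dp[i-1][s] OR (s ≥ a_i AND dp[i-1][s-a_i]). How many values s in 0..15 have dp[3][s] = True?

i\s   0   1   2   3   4   5   6   7   8   9  10  11  12  13  14  15
  0   T   F   F   F   F   F   F   F   F   F   F   F   F   F   F   F
  1   T   F   F   F   F   T   F   F   F   F   F   F   F   F   F   F
  2   T   T   F   F   F   T   T   F   F   F   F   F   F   F   F   F
  3   T   T   F   F   F   T   T   T   F   F   F   T   T   F   F   F
  4   T   T   F   F   F   T   T   T   F   F   T   T   T   F   F   F
  5   T   T   F   F   F   T   T   T   F   F   T   T   T   F   F   T
  6   T   T   F   F   F   T   T   T   T   T   T   T   T   T   T   T

7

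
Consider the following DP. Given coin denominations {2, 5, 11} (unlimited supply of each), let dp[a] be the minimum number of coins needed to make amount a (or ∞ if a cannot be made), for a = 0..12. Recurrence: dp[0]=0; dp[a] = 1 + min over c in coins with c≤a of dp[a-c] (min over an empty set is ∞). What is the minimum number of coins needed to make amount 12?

 a  0  1  2  3  4  5  6  7  8  9 10 11 12
dp  0  -  1  -  2  1  3  2  4  3  2  1  3
(- denotes ∞ / unreachable)

3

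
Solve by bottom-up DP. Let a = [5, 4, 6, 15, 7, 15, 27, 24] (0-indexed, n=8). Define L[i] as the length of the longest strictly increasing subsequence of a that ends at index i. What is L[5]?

4

   i    0    1    2    3    4    5    6    7
a[i]    5    4    6   15    7   15   27   24
L[i]    1    1    2    3    3    4    5    5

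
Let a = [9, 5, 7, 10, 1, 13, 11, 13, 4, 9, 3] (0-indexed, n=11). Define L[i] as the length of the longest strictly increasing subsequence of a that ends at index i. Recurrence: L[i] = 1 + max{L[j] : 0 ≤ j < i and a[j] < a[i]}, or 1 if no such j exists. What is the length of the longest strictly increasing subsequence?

5

   i    0    1    2    3    4    5    6    7    8    9   10
a[i]    9    5    7   10    1   13   11   13    4    9    3
L[i]    1    1    2    3    1    4    4    5    2    3    2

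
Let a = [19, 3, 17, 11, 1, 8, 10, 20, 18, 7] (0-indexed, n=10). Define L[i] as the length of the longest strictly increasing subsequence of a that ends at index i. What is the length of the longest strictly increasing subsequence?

4

   i    0    1    2    3    4    5    6    7    8    9
a[i]   19    3   17   11    1    8   10   20   18    7
L[i]    1    1    2    2    1    2    3    4    4    2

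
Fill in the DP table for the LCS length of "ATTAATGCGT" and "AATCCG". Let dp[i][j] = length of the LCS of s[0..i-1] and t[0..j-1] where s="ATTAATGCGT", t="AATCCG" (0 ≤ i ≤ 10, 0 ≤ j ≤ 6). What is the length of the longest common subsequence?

5

   ''  A  A  T  C  C  G
''  0  0  0  0  0  0  0
 A  0  1  1  1  1  1  1
 T  0  1  1  2  2  2  2
 T  0  1  1  2  2  2  2
 A  0  1  2  2  2  2  2
 A  0  1  2  2  2  2  2
 T  0  1  2  3  3  3  3
 G  0  1  2  3  3  3  4
 C  0  1  2  3  4  4  4
 G  0  1  2  3  4  4  5
 T  0  1  2  3  4  4  5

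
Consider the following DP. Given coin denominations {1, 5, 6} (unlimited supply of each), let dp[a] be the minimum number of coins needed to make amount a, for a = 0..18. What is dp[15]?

 a  0  1  2  3  4  5  6  7  8  9 10 11 12 13 14 15 16 17 18
dp  0  1  2  3  4  1  1  2  3  4  2  2  2  3  4  3  3  3  3

3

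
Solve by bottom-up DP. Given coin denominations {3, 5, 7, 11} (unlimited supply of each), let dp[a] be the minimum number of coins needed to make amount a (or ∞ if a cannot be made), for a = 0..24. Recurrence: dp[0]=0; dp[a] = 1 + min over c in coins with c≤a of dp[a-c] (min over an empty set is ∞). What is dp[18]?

 a  0  1  2  3  4  5  6  7  8  9 10 11 12 13 14 15 16 17 18 19 20 21 22 23 24
dp  0  -  -  1  -  1  2  1  2  3  2  1  2  3  2  3  2  3  2  3  4  3  2  3  4
(- denotes ∞ / unreachable)

2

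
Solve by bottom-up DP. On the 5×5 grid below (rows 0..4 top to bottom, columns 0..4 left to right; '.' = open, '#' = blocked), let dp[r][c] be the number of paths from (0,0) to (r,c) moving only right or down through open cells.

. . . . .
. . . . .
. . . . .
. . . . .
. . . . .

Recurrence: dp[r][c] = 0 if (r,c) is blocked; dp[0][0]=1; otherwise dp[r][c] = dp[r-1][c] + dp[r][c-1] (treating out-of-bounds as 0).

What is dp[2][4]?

r\c   0   1   2   3   4
  0   1   1   1   1   1
  1   1   2   3   4   5
  2   1   3   6  10  15
  3   1   4  10  20  35
  4   1   5  15  35  70

15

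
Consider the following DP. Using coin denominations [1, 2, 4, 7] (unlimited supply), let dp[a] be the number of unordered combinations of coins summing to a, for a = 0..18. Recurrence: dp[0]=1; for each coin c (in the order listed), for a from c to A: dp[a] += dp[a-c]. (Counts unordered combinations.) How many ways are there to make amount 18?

46

after  coin     0     1     2     3     4     5     6     7     8     9    10    11    12    13    14    15    16    17    18
          1     1     1     1     1     1     1     1     1     1     1     1     1     1     1     1     1     1     1     1
          2     1     1     2     2     3     3     4     4     5     5     6     6     7     7     8     8     9     9    10
          4     1     1     2     2     4     4     6     6     9     9    12    12    16    16    20    20    25    25    30
          7     1     1     2     2     4     4     6     7    10    11    14    16    20    22    27    30    36    39    46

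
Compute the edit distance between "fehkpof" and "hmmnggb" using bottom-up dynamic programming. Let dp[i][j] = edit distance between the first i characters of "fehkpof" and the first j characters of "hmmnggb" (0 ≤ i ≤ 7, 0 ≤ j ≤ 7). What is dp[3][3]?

   ''  h  m  m  n  g  g  b
''  0  1  2  3  4  5  6  7
 f  1  1  2  3  4  5  6  7
 e  2  2  2  3  4  5  6  7
 h  3  2  3  3  4  5  6  7
 k  4  3  3  4  4  5  6  7
 p  5  4  4  4  5  5  6  7
 o  6  5  5  5  5  6  6  7
 f  7  6  6  6  6  6  7  7

3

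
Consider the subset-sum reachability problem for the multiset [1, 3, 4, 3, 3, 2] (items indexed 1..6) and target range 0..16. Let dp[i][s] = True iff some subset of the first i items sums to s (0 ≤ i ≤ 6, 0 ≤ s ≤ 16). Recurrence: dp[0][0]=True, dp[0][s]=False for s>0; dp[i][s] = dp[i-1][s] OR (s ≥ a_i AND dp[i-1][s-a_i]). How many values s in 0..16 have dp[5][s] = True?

13

i\s   0   1   2   3   4   5   6   7   8   9  10  11  12  13  14  15  16
  0   T   F   F   F   F   F   F   F   F   F   F   F   F   F   F   F   F
  1   T   T   F   F   F   F   F   F   F   F   F   F   F   F   F   F   F
  2   T   T   F   T   T   F   F   F   F   F   F   F   F   F   F   F   F
  3   T   T   F   T   T   T   F   T   T   F   F   F   F   F   F   F   F
  4   T   T   F   T   T   T   T   T   T   F   T   T   F   F   F   F   F
  5   T   T   F   T   T   T   T   T   T   T   T   T   F   T   T   F   F
  6   T   T   T   T   T   T   T   T   T   T   T   T   T   T   T   T   T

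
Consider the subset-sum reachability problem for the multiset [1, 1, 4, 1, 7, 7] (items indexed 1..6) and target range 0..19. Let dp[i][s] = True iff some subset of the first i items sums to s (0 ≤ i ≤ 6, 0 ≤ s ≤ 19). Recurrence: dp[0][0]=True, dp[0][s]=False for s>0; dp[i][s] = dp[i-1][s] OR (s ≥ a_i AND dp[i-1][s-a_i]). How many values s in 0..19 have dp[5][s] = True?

15

i\s   0   1   2   3   4   5   6   7   8   9  10  11  12  13  14  15  16  17  18  19
  0   T   F   F   F   F   F   F   F   F   F   F   F   F   F   F   F   F   F   F   F
  1   T   T   F   F   F   F   F   F   F   F   F   F   F   F   F   F   F   F   F   F
  2   T   T   T   F   F   F   F   F   F   F   F   F   F   F   F   F   F   F   F   F
  3   T   T   T   F   T   T   T   F   F   F   F   F   F   F   F   F   F   F   F   F
  4   T   T   T   T   T   T   T   T   F   F   F   F   F   F   F   F   F   F   F   F
  5   T   T   T   T   T   T   T   T   T   T   T   T   T   T   T   F   F   F   F   F
  6   T   T   T   T   T   T   T   T   T   T   T   T   T   T   T   T   T   T   T   T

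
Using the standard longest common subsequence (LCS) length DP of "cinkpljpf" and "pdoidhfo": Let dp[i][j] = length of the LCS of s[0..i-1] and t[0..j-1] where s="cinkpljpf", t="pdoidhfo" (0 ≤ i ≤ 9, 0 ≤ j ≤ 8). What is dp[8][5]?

1

   ''  p  d  o  i  d  h  f  o
''  0  0  0  0  0  0  0  0  0
 c  0  0  0  0  0  0  0  0  0
 i  0  0  0  0  1  1  1  1  1
 n  0  0  0  0  1  1  1  1  1
 k  0  0  0  0  1  1  1  1  1
 p  0  1  1  1  1  1  1  1  1
 l  0  1  1  1  1  1  1  1  1
 j  0  1  1  1  1  1  1  1  1
 p  0  1  1  1  1  1  1  1  1
 f  0  1  1  1  1  1  1  2  2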